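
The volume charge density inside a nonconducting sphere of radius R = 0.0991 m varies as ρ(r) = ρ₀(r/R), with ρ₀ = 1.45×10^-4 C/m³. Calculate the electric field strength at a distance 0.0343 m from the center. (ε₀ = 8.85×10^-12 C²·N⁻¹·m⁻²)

E = 4.86e4 N/C

By spherical symmetry E is radial; choose a Gaussian sphere of radius r = 0.0343 m (r < R).
Q_enc = ∫₀^r ρ(r')·4πr'² dr' = (4πρ₀/R) ∫₀^r r'^3 dr' = 4πρ₀ r^4/(4·R) = 6.362e-9 C.
Applying ∮E·dA = Q_enc/ε₀ with Φ = E(4πr²):
E = |Q_enc|/(4πε₀r²) = (6.362×10^-9)/(4π·8.85×10^-12·(0.0343)²) = 4.86×10^4 N/C.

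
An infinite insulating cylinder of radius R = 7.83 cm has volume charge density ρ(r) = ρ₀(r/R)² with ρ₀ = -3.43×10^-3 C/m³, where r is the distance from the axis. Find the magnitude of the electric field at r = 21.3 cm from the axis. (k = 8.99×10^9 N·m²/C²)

Take a coaxial cylindrical Gaussian surface of radius r = 21.3 cm and length L (r > R, full charge per length enclosed).
λ_enc = 2π ∫₀^R ρ₀(r'/R)^2 r' dr' = 2πρ₀R²/4 = -3.303e-5 C/m.
By Gauss's law (flux through the curved wall only), E·2πrL = λ_enc L/ε₀.
E = 2k|λ_enc|/r = 2(8.99×10^9)(3.303×10^-5)/(0.213) = 2.79×10^6 N/C.

E ≈ 2.79×10^6 N/C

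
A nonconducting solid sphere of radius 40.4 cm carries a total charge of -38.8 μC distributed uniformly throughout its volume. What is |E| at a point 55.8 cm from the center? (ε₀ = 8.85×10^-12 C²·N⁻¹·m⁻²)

Use a concentric Gaussian sphere at r = 55.8 cm (r > R, so the entire charge is enclosed).
Q_enc = -38.8 μC = -3.88×10^-5 C.
Gauss's law: E·4πr² = Q_enc/ε₀.
E = |Q_enc|/(4πε₀r²) = (3.88×10^-5)/(4π·8.85×10^-12·(0.558)²) = 1.12×10^6 N/C.

E ≈ 1.12e6 N/C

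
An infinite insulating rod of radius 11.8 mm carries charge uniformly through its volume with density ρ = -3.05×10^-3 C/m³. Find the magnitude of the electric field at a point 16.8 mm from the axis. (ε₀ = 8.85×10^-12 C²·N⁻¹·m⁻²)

E = 1.43e6 N/C

Take a coaxial cylindrical Gaussian surface of radius r = 16.8 mm and length L (r > 11.8 mm, full cross-section enclosed).
λ_enc = ρ·πR² = (-3.05×10^-3)π(0.0118)² = -1.334e-6 C/m.
Gauss's law: E·2πrL = λ_enc L/ε₀.
E = |λ_enc|/(2πε₀r) = (1.334e-6)/(2π·8.85×10^-12·0.0168) = 1.43e6 N/C.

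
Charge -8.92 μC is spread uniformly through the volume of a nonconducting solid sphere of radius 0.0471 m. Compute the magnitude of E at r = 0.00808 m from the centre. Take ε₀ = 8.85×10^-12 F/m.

|E| ≈ 6.20e6 N/C

Take a concentric spherical Gaussian surface of radius r = 0.00808 m (r < R).
For a uniform sphere the enclosed fraction is (r/R)³, so Q_enc = (-8.92 μC)(0.00808/0.0471)³ = -4.503e-8 C.
Applying ∮E·dA = Q_enc/ε₀ with Φ = E(4πr²):
E = |Q_enc|/(4πε₀r²) = (4.503×10^-8)/(4π·8.85×10^-12·(0.00808)²) = 6.20×10^6 N/C.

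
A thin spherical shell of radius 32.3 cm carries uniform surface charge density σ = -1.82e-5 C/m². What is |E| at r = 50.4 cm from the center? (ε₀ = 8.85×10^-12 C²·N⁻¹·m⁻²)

E ≈ 8.45×10^5 N/C

Use a concentric Gaussian sphere at r = 50.4 cm (r > 32.3 cm).
The entire shell is enclosed: Q_enc = σ·4πR² = (-1.82×10^-5)·4π·(0.323)² = -2.386e-5 C.
By Gauss's law, ∮E·dA = E·4πr² = Q_enc/ε₀.
E = |Q_enc|/(4πε₀r²) = (2.386×10^-5)/(4π·8.85×10^-12·(0.504)²) = 8.45e5 N/C.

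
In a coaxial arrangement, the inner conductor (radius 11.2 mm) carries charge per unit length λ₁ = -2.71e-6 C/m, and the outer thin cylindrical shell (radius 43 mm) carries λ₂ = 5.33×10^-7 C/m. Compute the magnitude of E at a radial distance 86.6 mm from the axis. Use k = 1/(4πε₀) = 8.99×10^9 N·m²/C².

Take a coaxial cylindrical Gaussian surface of radius r = 86.6 mm and length L (r > 43 mm, enclosing both).
λ_enc = λ₁ + λ₂ = (-2.71×10^-6) + (5.33×10^-7) = -2.177×10^-6 C/m.
By Gauss's law (flux through the curved wall only), E·2πrL = λ_enc L/ε₀.
E = 2k|λ_enc|/r = 2(8.99×10^9)(2.177e-6)/(0.0866) = 4.52×10^5 N/C.

E ≈ 4.52×10^5 N/C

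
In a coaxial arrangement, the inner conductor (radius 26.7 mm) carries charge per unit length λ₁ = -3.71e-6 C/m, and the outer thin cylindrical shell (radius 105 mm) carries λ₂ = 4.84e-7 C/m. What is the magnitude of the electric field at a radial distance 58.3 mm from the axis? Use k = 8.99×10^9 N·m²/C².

|E| = 1.14×10^6 V/m

Coaxial Gaussian cylinder, radius r = 58.3 mm, length L (between the conductors, 26.7 mm < r < 105 mm).
Only the inner wire is enclosed; the outer shell contributes nothing inside itself. λ_enc = λ₁ = -3.71×10^-6 C/m.
Since E is radial and uniform over the curved surface, Φ = E·2πrL = Q_enc/ε₀ = λ_enc L/ε₀.
E = 2k|λ_enc|/r = 2(8.99×10^9)(3.71e-6)/(0.0583) = 1.14×10^6 N/C.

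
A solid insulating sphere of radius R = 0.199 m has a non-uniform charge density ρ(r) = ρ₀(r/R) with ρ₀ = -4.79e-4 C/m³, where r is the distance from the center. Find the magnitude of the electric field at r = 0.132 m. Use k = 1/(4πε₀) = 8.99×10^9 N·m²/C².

Take a concentric spherical Gaussian surface of radius r = 0.132 m (r < R).
Q_enc = ∫₀^r ρ(r')·4πr'² dr' = (4πρ₀/R) ∫₀^r r'^3 dr' = 4πρ₀ r^4/(4·R) = -2.296×10^-6 C.
Since E is radial and uniform over the Gaussian sphere, Φ = E·4πr² = Q_enc/ε₀.
E = k|Q_enc|/r² = (8.99×10^9)(2.296×10^-6)/(0.132)² = 1.18×10^6 N/C.

1.18e6 V/m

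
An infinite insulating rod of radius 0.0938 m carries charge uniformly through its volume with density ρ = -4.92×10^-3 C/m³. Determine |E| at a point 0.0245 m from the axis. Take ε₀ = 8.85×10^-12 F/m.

Take a coaxial cylindrical Gaussian surface of radius r = 0.0245 m and length L (r < R).
Enclosed charge per unit length: λ_enc = ρ·πr² = (-4.92e-3)π(0.0245)² = -9.278×10^-6 C/m.
Gauss's law: E·2πrL = λ_enc L/ε₀.
E = |λ_enc|/(2πε₀r) = (9.278×10^-6)/(2π·8.85×10^-12·0.0245) = 6.81×10^6 N/C.

6.81×10^6 V/m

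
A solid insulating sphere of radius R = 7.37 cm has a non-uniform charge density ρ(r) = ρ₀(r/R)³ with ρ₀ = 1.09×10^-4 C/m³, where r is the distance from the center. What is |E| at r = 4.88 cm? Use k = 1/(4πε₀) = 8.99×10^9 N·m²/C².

Take a concentric spherical Gaussian surface of radius r = 4.88 cm (r < R).
Integrate the density: Q_enc = 4π ∫₀^r ρ₀(r'/R)^3 r'² dr' = 4πρ₀ r^6/(6·R³) = 7.702×10^-9 C.
Gauss's law: E·4πr² = Q_enc/ε₀.
E = k|Q_enc|/r² = (8.99×10^9)(7.702e-9)/(0.0488)² = 2.91×10^4 N/C.

E ≈ 2.91×10^4 N/C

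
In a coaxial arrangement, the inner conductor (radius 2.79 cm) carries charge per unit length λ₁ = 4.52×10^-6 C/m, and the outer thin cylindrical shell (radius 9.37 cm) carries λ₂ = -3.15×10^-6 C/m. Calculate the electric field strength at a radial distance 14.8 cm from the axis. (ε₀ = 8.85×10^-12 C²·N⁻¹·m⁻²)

Choose a coaxial cylinder of radius r = 14.8 cm (arbitrary length L) as the Gaussian surface (r > 9.37 cm, enclosing both).
λ_enc = λ₁ + λ₂ = (4.52e-6) + (-3.15e-6) = 1.37×10^-6 C/m.
Since E is radial and uniform over the curved surface, Φ = E·2πrL = Q_enc/ε₀ = λ_enc L/ε₀.
E = |λ_enc|/(2πε₀r) = (1.37×10^-6)/(2π·8.85×10^-12·0.148) = 1.66×10^5 N/C.

E = 1.66×10^5 V/m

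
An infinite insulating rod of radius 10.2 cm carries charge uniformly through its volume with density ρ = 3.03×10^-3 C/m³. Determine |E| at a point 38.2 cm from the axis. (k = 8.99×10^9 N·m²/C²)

Choose a coaxial cylinder of radius r = 38.2 cm (arbitrary length L) as the Gaussian surface (r > 10.2 cm, full cross-section enclosed).
λ_enc = ρ·πR² = (3.03e-3)π(0.102)² = 9.904×10^-5 C/m.
Applying ∮E·dA = Q_enc/ε₀ with the end caps contributing no flux:
E = 2k|λ_enc|/r = 2(8.99×10^9)(9.904×10^-5)/(0.382) = 4.66e6 N/C.

E = 4.66×10^6 N/C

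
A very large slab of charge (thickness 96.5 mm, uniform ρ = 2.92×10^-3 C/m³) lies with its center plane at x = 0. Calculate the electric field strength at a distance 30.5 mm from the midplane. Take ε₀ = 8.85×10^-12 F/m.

By symmetry E is perpendicular to the slab. A Gaussian pillbox from −30.5 mm to +30.5 mm (face area A) lies entirely within the slab.
Q_enc = ρ·(2x)·A and flux = 2EA, so 2EA = 2ρxA/ε₀ ⇒ E = |ρ|x/ε₀.
E = (2.92×10^-3)(0.0305)/(8.85×10^-12) = 1.01×10^7 N/C.

E = 1.01e7 N/C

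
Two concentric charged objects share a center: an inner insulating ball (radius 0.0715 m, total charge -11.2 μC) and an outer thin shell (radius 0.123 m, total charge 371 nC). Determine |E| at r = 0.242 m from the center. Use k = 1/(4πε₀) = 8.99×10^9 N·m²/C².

By spherical symmetry E is radial; choose a Gaussian sphere of radius r = 0.242 m (r > 0.123 m, enclosing both).
Q_enc = (-11.2 μC) + (371 nC) = -1.083×10^-5 C.
Applying ∮E·dA = Q_enc/ε₀ with Φ = E(4πr²):
E = k|Q_enc|/r² = (8.99×10^9)(1.083×10^-5)/(0.242)² = 1.66e6 N/C.

|E| = 1.66e6 V/m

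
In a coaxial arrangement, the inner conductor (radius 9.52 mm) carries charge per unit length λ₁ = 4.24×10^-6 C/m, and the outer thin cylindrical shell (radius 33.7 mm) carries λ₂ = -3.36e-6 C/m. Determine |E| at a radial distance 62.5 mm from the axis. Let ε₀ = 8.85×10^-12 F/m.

|E| = 2.53e5 V/m

Coaxial Gaussian cylinder, radius r = 62.5 mm, length L (r > 33.7 mm, enclosing both).
λ_enc = λ₁ + λ₂ = (4.24×10^-6) + (-3.36e-6) = 8.80×10^-7 C/m.
Gauss's law: E·2πrL = λ_enc L/ε₀.
E = |λ_enc|/(2πε₀r) = (8.80×10^-7)/(2π·8.85×10^-12·0.0625) = 2.53×10^5 N/C.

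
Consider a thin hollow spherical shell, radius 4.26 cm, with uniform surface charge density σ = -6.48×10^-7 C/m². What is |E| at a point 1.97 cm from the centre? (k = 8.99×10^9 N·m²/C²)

E = 0

Take a concentric spherical Gaussian surface of radius r = 1.97 cm (inside the shell, r < 4.26 cm).
All the charge is outside the Gaussian surface: Q_enc = 0, hence E = 0 everywhere inside the shell.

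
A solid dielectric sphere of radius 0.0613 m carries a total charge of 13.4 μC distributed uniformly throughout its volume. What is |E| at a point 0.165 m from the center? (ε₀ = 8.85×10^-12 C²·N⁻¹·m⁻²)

E = 4.43×10^6 N/C

Symmetry ⇒ E = E(r) r̂. Gaussian sphere of radius r = 0.165 m (r > R, so the entire charge is enclosed).
Q_enc = 13.4 μC = 1.34×10^-5 C.
Applying ∮E·dA = Q_enc/ε₀ with Φ = E(4πr²):
E = |Q_enc|/(4πε₀r²) = (1.34×10^-5)/(4π·8.85×10^-12·(0.165)²) = 4.43×10^6 N/C.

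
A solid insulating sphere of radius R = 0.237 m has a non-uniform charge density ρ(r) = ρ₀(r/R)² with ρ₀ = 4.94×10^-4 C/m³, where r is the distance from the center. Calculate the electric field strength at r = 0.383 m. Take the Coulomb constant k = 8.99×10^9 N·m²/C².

E ≈ 1.01×10^6 N/C

Use a concentric Gaussian sphere at r = 0.383 m (r > R, all charge enclosed).
Q_enc = 4π ∫₀^R ρ₀(r'/R)^2 r'² dr' = 4πρ₀R³/5 = 1.653×10^-5 C.
Since E is radial and uniform over the Gaussian sphere, Φ = E·4πr² = Q_enc/ε₀.
E = k|Q_enc|/r² = (8.99×10^9)(1.653×10^-5)/(0.383)² = 1.01×10^6 N/C.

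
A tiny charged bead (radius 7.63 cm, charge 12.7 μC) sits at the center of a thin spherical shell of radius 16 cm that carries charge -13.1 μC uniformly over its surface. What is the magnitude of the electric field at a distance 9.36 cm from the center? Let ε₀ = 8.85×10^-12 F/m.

Use a concentric Gaussian sphere at r = 9.36 cm (between the bodies, 7.63 cm < r < 16 cm).
Only the inner charge is enclosed; the outer shell contributes nothing inside itself. Q_enc = 12.7 μC = 1.27×10^-5 C.
Gauss's law: E·4πr² = Q_enc/ε₀.
E = |Q_enc|/(4πε₀r²) = (1.27×10^-5)/(4π·8.85×10^-12·(0.0936)²) = 1.30×10^7 N/C.

E ≈ 1.30×10^7 V/m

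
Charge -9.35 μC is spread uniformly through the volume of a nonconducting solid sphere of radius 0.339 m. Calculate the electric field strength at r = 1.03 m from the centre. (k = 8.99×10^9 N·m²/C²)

E = 7.92×10^4 N/C

Use a concentric Gaussian sphere at r = 1.03 m (r > R, so the entire charge is enclosed).
Q_enc = -9.35 μC = -9.35×10^-6 C.
Since E is radial and uniform over the Gaussian sphere, Φ = E·4πr² = Q_enc/ε₀.
E = k|Q_enc|/r² = (8.99×10^9)(9.35×10^-6)/(1.03)² = 7.92e4 N/C.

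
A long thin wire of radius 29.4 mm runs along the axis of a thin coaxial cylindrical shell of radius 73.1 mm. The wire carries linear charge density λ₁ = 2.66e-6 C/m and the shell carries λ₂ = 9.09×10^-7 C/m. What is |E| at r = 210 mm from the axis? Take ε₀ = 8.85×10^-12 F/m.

By cylindrical symmetry E is radial; use a coaxial Gaussian cylinder of radius 210 mm and length L (r > 73.1 mm, enclosing both).
λ_enc = λ₁ + λ₂ = (2.66e-6) + (9.09×10^-7) = 3.569×10^-6 C/m.
Since E is radial and uniform over the curved surface, Φ = E·2πrL = Q_enc/ε₀ = λ_enc L/ε₀.
E = |λ_enc|/(2πε₀r) = (3.569×10^-6)/(2π·8.85×10^-12·0.21) = 3.06×10^5 N/C.

3.06e5 N/C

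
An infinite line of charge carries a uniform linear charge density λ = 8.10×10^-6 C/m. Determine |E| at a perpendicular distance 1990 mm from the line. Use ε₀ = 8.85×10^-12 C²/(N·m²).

E ≈ 7.32×10^4 N/C

By cylindrical symmetry E is radial; use a coaxial Gaussian cylinder of radius 1990 mm and length L.
Q_enc = λL, so λ_enc = 8.10×10^-6 C/m.
Since E is radial and uniform over the curved surface, Φ = E·2πrL = Q_enc/ε₀ = λ_enc L/ε₀.
E = |λ_enc|/(2πε₀r) = (8.10×10^-6)/(2π·8.85×10^-12·1.99) = 7.32×10^4 N/C.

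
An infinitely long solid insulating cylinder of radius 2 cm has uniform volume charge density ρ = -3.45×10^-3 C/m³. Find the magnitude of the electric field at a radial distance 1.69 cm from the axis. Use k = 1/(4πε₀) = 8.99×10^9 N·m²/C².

E = 3.29e6 V/m

Coaxial Gaussian cylinder, radius r = 1.69 cm, length L (r < R).
Charge inside radius r per length L is ρ·πr²·L, so λ_enc = ρπr² = -3.096×10^-6 C/m.
By Gauss's law (flux through the curved wall only), E·2πrL = λ_enc L/ε₀.
E = 2k|λ_enc|/r = 2(8.99×10^9)(3.096×10^-6)/(0.0169) = 3.29×10^6 N/C.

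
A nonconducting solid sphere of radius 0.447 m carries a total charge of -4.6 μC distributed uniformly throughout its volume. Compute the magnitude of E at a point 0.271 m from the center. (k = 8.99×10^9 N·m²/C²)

Symmetry ⇒ E = E(r) r̂. Gaussian sphere of radius r = 0.271 m (r < R).
For a uniform sphere the enclosed fraction is (r/R)³, so Q_enc = (-4.6 μC)(0.271/0.447)³ = -1.025×10^-6 C.
Since E is radial and uniform over the Gaussian sphere, Φ = E·4πr² = Q_enc/ε₀.
E = k|Q_enc|/r² = (8.99×10^9)(1.025e-6)/(0.271)² = 1.25×10^5 N/C.

E ≈ 1.25×10^5 V/m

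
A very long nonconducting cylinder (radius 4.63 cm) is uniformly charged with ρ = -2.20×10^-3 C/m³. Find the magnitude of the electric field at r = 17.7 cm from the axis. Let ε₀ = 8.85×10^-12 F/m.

Take a coaxial cylindrical Gaussian surface of radius r = 17.7 cm and length L (r > 4.63 cm, full cross-section enclosed).
λ_enc = ρ·πR² = (-2.20×10^-3)π(0.0463)² = -1.482×10^-5 C/m.
Applying ∮E·dA = Q_enc/ε₀ with the end caps contributing no flux:
E = |λ_enc|/(2πε₀r) = (1.482×10^-5)/(2π·8.85×10^-12·0.177) = 1.51×10^6 N/C.

E = 1.51e6 N/C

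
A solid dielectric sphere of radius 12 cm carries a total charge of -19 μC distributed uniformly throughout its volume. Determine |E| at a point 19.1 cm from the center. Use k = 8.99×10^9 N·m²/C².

Take a concentric spherical Gaussian surface of radius r = 19.1 cm (r > R, so the entire charge is enclosed).
Q_enc = -19 μC = -1.90e-5 C.
Applying ∮E·dA = Q_enc/ε₀ with Φ = E(4πr²):
E = k|Q_enc|/r² = (8.99×10^9)(1.90×10^-5)/(0.191)² = 4.68e6 N/C.

|E| = 4.68×10^6 N/C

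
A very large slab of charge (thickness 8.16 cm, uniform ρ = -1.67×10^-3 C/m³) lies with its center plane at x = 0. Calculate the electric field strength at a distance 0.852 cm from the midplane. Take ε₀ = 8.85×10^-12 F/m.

By symmetry E is perpendicular to the slab. A Gaussian pillbox from −0.852 cm to +0.852 cm (face area A) lies entirely within the slab.
Q_enc = ρ·(2x)·A and flux = 2EA, so 2EA = 2ρxA/ε₀ ⇒ E = |ρ|x/ε₀.
E = (1.67×10^-3)(0.00852)/(8.85×10^-12) = 1.61e6 N/C.

1.61×10^6 V/m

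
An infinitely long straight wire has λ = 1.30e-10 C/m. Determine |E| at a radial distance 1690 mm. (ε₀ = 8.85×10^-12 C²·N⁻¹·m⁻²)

E = 1.38 N/C

Coaxial Gaussian cylinder, radius r = 1690 mm, length L.
Q_enc = λL, so λ_enc = 1.30×10^-10 C/m.
Gauss's law: E·2πrL = λ_enc L/ε₀.
E = |λ_enc|/(2πε₀r) = (1.30×10^-10)/(2π·8.85×10^-12·1.69) = 1.38 N/C.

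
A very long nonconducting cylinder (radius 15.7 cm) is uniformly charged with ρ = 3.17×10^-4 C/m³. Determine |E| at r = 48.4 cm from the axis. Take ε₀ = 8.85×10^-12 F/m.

Take a coaxial cylindrical Gaussian surface of radius r = 48.4 cm and length L (r > 15.7 cm, full cross-section enclosed).
λ_enc = ρ·πR² = (3.17×10^-4)π(0.157)² = 2.455e-5 C/m.
Since E is radial and uniform over the curved surface, Φ = E·2πrL = Q_enc/ε₀ = λ_enc L/ε₀.
E = |λ_enc|/(2πε₀r) = (2.455×10^-5)/(2π·8.85×10^-12·0.484) = 9.12×10^5 N/C.

|E| = 9.12×10^5 V/m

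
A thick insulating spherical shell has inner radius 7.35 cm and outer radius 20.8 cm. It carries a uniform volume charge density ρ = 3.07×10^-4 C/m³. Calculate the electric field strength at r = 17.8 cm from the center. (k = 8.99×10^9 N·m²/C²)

|E| = 1.91×10^6 N/C

Take a concentric spherical Gaussian surface of radius r = 17.8 cm (within the shell material, 7.35 cm < r < 20.8 cm).
Enclosed charge is the volume from a to r: Q_enc = (4π/3)ρ(r³ − a³) = 6.742×10^-6 C.
Gauss's law: E·4πr² = Q_enc/ε₀.
E = k|Q_enc|/r² = (8.99×10^9)(6.742×10^-6)/(0.178)² = 1.91×10^6 N/C.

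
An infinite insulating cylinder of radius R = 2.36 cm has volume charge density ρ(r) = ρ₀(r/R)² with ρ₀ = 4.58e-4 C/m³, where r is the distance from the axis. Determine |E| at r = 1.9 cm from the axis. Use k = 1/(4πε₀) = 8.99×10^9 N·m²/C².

Take a coaxial cylindrical Gaussian surface of radius r = 1.9 cm and length L (r < R).
Integrating ρ over the cross-section to radius r: λ_enc = (2πρ₀/R²) ∫₀^r r'^3 dr' = 2πρ₀ r^4/(4·R²) = 1.683×10^-7 C/m.
Applying ∮E·dA = Q_enc/ε₀ with the end caps contributing no flux:
E = 2k|λ_enc|/r = 2(8.99×10^9)(1.683×10^-7)/(0.019) = 1.59×10^5 N/C.

E ≈ 1.59×10^5 N/C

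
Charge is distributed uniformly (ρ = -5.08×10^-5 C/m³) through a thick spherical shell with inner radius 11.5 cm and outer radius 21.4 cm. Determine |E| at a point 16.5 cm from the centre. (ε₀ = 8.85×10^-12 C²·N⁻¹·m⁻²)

2.09×10^5 N/C

By spherical symmetry E is radial; choose a Gaussian sphere of radius r = 16.5 cm (within the shell material, 11.5 cm < r < 21.4 cm).
Enclosed charge is the volume from a to r: Q_enc = (4π/3)ρ(r³ − a³) = -6.323×10^-7 C.
By Gauss's law, ∮E·dA = E·4πr² = Q_enc/ε₀.
E = |Q_enc|/(4πε₀r²) = (6.323×10^-7)/(4π·8.85×10^-12·(0.165)²) = 2.09e5 N/C.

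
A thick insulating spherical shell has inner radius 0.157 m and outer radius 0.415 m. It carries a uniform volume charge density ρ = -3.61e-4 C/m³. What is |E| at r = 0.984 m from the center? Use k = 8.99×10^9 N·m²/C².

By spherical symmetry E is radial; choose a Gaussian sphere of radius r = 0.984 m (r > 0.415 m, enclosing the whole shell).
Q_enc = ρ·(4π/3)(b³ − a³) = (-3.61e-4)·(4π/3)·((0.415)³ − (0.157)³) = -1.022×10^-4 C.
Since E is radial and uniform over the Gaussian sphere, Φ = E·4πr² = Q_enc/ε₀.
E = k|Q_enc|/r² = (8.99×10^9)(1.022e-4)/(0.984)² = 9.49×10^5 N/C.

|E| ≈ 9.49×10^5 V/m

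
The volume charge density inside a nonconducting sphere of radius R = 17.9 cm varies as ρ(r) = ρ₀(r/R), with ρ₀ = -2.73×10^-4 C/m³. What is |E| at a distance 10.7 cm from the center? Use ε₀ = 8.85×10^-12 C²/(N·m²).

Take a concentric spherical Gaussian surface of radius r = 10.7 cm (r < R).
Integrate the density: Q_enc = 4π ∫₀^r ρ₀(r'/R)^1 r'² dr' = 4πρ₀ r^4/(4·R) = -6.281×10^-7 C.
Applying ∮E·dA = Q_enc/ε₀ with Φ = E(4πr²):
E = |Q_enc|/(4πε₀r²) = (6.281×10^-7)/(4π·8.85×10^-12·(0.107)²) = 4.93×10^5 N/C.

E = 4.93e5 N/C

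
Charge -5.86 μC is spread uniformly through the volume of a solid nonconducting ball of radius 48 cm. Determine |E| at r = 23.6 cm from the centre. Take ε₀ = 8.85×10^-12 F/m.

Symmetry ⇒ E = E(r) r̂. Gaussian sphere of radius r = 23.6 cm (r < R).
Only the charge within r is enclosed: Q_enc = Q·(r/R)³ = (-5.86 μC)·(23.6 cm/48 cm)³ = -6.965×10^-7 C.
Gauss's law: E·4πr² = Q_enc/ε₀.
E = |Q_enc|/(4πε₀r²) = (6.965×10^-7)/(4π·8.85×10^-12·(0.236)²) = 1.12×10^5 N/C.

1.12e5 N/C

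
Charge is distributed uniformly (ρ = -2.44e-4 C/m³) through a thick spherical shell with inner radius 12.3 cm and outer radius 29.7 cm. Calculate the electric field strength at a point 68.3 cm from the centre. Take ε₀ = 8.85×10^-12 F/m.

By spherical symmetry E is radial; choose a Gaussian sphere of radius r = 68.3 cm (r > 29.7 cm, enclosing the whole shell).
Q_enc = ρ·(4π/3)(b³ − a³) = (-2.44×10^-4)·(4π/3)·((0.297)³ − (0.123)³) = -2.487e-5 C.
Gauss's law: E·4πr² = Q_enc/ε₀.
E = |Q_enc|/(4πε₀r²) = (2.487×10^-5)/(4π·8.85×10^-12·(0.683)²) = 4.79e5 N/C.

|E| ≈ 4.79×10^5 N/C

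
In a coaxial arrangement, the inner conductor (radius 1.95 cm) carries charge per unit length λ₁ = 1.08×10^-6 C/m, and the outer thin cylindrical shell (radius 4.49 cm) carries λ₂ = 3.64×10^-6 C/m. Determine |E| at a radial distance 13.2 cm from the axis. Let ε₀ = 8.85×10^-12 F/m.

By cylindrical symmetry E is radial; use a coaxial Gaussian cylinder of radius 13.2 cm and length L (r > 4.49 cm, enclosing both).
λ_enc = λ₁ + λ₂ = (1.08×10^-6) + (3.64e-6) = 4.72×10^-6 C/m.
Applying ∮E·dA = Q_enc/ε₀ with the end caps contributing no flux:
E = |λ_enc|/(2πε₀r) = (4.72e-6)/(2π·8.85×10^-12·0.132) = 6.43×10^5 N/C.

|E| = 6.43×10^5 N/C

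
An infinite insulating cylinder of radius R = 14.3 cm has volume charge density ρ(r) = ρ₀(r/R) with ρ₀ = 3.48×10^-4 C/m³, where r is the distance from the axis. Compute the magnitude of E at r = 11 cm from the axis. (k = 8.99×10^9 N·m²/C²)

By cylindrical symmetry E is radial; use a coaxial Gaussian cylinder of radius 11 cm and length L (r < R).
Integrating ρ over the cross-section to radius r: λ_enc = (2πρ₀/R) ∫₀^r r'^2 dr' = 2πρ₀ r^3/(3·R) = 6.784e-6 C/m.
Applying ∮E·dA = Q_enc/ε₀ with the end caps contributing no flux:
E = 2k|λ_enc|/r = 2(8.99×10^9)(6.784×10^-6)/(0.11) = 1.11e6 N/C.

1.11×10^6 N/C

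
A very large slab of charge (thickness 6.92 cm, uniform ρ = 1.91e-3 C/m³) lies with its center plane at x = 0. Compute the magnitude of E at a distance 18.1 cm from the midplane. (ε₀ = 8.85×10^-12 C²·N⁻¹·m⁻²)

The point |x| = 18.1 cm lies outside the slab (half-thickness 0.0346 m). A symmetric pillbox spanning the full slab encloses Q_enc = ρ·d·A.
Flux = 2EA ⇒ E = |ρ|d/(2ε₀), independent of distance outside.
E = (1.91×10^-3)(0.0692)/(2·8.85×10^-12) = 7.47×10^6 N/C.

E ≈ 7.47×10^6 N/C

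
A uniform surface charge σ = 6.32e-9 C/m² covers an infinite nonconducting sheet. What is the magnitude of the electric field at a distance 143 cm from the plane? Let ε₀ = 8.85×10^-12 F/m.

|E| ≈ 357 N/C

The symmetry is planar: E is normal to the sheet and the same magnitude on both sides. Take a pillbox straddling the sheet with end-cap area A.
Only the two end caps contribute flux: Φ = 2EA. With Q_enc = σA, Gauss's law gives E = |σ|/(2ε₀).
E = |σ|/(2ε₀) = (6.32e-9)/(2·8.85×10^-12) = 357 N/C.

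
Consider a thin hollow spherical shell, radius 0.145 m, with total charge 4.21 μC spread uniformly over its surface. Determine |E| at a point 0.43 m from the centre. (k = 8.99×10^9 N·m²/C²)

By spherical symmetry E is radial; choose a Gaussian sphere of radius r = 0.43 m (r > 0.145 m).
The entire shell is enclosed: Q_enc = 4.21e-6 C.
By Gauss's law, ∮E·dA = E·4πr² = Q_enc/ε₀.
E = k|Q_enc|/r² = (8.99×10^9)(4.21×10^-6)/(0.43)² = 2.05×10^5 N/C.

2.05×10^5 N/C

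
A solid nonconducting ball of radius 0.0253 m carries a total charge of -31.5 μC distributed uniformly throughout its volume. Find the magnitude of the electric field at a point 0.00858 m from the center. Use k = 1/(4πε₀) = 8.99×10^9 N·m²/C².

Symmetry ⇒ E = E(r) r̂. Gaussian sphere of radius r = 0.00858 m (r < R).
Only the charge within r is enclosed: Q_enc = Q·(r/R)³ = (-31.5 μC)·(0.00858 m/0.0253 m)³ = -1.229×10^-6 C.
Since E is radial and uniform over the Gaussian sphere, Φ = E·4πr² = Q_enc/ε₀.
E = k|Q_enc|/r² = (8.99×10^9)(1.229e-6)/(0.00858)² = 1.50×10^8 N/C.

E = 1.50×10^8 V/m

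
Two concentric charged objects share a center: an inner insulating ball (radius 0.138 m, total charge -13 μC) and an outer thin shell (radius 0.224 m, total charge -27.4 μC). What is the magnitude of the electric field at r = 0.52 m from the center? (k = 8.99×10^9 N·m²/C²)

By spherical symmetry E is radial; choose a Gaussian sphere of radius r = 0.52 m (r > 0.224 m, enclosing both).
Q_enc = (-13 μC) + (-27.4 μC) = -4.04e-5 C.
Since E is radial and uniform over the Gaussian sphere, Φ = E·4πr² = Q_enc/ε₀.
E = k|Q_enc|/r² = (8.99×10^9)(4.04×10^-5)/(0.52)² = 1.34×10^6 N/C.

|E| = 1.34×10^6 N/C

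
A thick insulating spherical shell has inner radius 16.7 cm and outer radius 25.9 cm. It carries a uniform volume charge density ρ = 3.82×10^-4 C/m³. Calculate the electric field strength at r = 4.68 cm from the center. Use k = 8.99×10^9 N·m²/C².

Symmetry ⇒ E = E(r) r̂. Gaussian sphere of radius r = 4.68 cm (r < 16.7 cm, inside the empty cavity).
No charge is enclosed, so by Gauss's law E·4πr² = 0 ⇒ E = 0.

|E| = 0 N/C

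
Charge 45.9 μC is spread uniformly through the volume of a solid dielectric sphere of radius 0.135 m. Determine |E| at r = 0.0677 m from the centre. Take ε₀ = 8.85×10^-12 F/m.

|E| ≈ 1.14e7 N/C

Symmetry ⇒ E = E(r) r̂. Gaussian sphere of radius r = 0.0677 m (r < R).
For a uniform sphere the enclosed fraction is (r/R)³, so Q_enc = (45.9 μC)(0.0677/0.135)³ = 5.789e-6 C.
By Gauss's law, ∮E·dA = E·4πr² = Q_enc/ε₀.
E = |Q_enc|/(4πε₀r²) = (5.789×10^-6)/(4π·8.85×10^-12·(0.0677)²) = 1.14×10^7 N/C.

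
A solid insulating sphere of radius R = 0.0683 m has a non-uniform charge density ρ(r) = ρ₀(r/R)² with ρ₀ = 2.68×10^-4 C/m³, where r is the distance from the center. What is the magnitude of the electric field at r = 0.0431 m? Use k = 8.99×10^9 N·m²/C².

E = 1.04×10^5 N/C

Use a concentric Gaussian sphere at r = 0.0431 m (r < R).
Q_enc = ∫₀^r ρ(r')·4πr'² dr' = (4πρ₀/R²) ∫₀^r r'^4 dr' = 4πρ₀ r^5/(5·R²) = 2.147×10^-8 C.
By Gauss's law, ∮E·dA = E·4πr² = Q_enc/ε₀.
E = k|Q_enc|/r² = (8.99×10^9)(2.147×10^-8)/(0.0431)² = 1.04×10^5 N/C.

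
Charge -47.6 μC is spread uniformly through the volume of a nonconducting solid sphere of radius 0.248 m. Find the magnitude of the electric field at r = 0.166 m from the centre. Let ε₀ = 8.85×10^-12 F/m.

Take a concentric spherical Gaussian surface of radius r = 0.166 m (r < R).
Only the charge within r is enclosed: Q_enc = Q·(r/R)³ = (-47.6 μC)·(0.166 m/0.248 m)³ = -1.428×10^-5 C.
Since E is radial and uniform over the Gaussian sphere, Φ = E·4πr² = Q_enc/ε₀.
E = |Q_enc|/(4πε₀r²) = (1.428e-5)/(4π·8.85×10^-12·(0.166)²) = 4.66×10^6 N/C.

E ≈ 4.66e6 N/C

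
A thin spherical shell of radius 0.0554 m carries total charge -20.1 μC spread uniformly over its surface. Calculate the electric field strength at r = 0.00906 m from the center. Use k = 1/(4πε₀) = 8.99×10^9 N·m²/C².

E = 0

Use a concentric Gaussian sphere at r = 0.00906 m (inside the shell, r < 0.0554 m).
All the charge is outside the Gaussian surface: Q_enc = 0, hence E = 0 everywhere inside the shell.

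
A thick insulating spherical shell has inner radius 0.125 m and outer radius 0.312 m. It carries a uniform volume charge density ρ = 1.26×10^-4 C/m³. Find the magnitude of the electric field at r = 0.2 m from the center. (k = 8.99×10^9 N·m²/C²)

|E| = 7.17×10^5 V/m

Use a concentric Gaussian sphere at r = 0.2 m (within the shell material, 0.125 m < r < 0.312 m).
Enclosed charge is the volume from a to r: Q_enc = (4π/3)ρ(r³ − a³) = 3.191×10^-6 C.
By Gauss's law, ∮E·dA = E·4πr² = Q_enc/ε₀.
E = k|Q_enc|/r² = (8.99×10^9)(3.191e-6)/(0.2)² = 7.17e5 N/C.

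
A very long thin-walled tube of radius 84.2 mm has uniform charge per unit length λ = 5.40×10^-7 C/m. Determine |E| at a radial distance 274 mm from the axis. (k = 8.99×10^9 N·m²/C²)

Take a coaxial cylindrical Gaussian surface of radius r = 274 mm and length L (r > 84.2 mm).
The full line charge is enclosed: λ_enc = 5.40×10^-7 C/m.
Gauss's law: E·2πrL = λ_enc L/ε₀.
E = 2k|λ_enc|/r = 2(8.99×10^9)(5.40×10^-7)/(0.274) = 3.54×10^4 N/C.

|E| ≈ 3.54e4 V/m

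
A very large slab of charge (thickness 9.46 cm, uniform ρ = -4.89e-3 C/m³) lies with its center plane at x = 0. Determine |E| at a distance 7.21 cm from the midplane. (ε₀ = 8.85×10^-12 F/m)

The point |x| = 7.21 cm lies outside the slab (half-thickness 0.0473 m). A symmetric pillbox spanning the full slab encloses Q_enc = ρ·d·A.
Flux = 2EA ⇒ E = |ρ|d/(2ε₀), independent of distance outside.
E = (4.89×10^-3)(0.0946)/(2·8.85×10^-12) = 2.61×10^7 N/C.

2.61e7 N/C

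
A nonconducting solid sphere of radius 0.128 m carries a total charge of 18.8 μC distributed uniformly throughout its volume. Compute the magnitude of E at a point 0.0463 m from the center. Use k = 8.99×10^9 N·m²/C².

Take a concentric spherical Gaussian surface of radius r = 0.0463 m (r < R).
Only the charge within r is enclosed: Q_enc = Q·(r/R)³ = (18.8 μC)·(0.0463 m/0.128 m)³ = 8.898e-7 C.
By Gauss's law, ∮E·dA = E·4πr² = Q_enc/ε₀.
E = k|Q_enc|/r² = (8.99×10^9)(8.898×10^-7)/(0.0463)² = 3.73e6 N/C.

|E| = 3.73×10^6 N/C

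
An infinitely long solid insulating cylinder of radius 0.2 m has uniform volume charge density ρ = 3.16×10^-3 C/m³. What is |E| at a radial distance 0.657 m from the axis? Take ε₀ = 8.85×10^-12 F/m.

|E| ≈ 1.09e7 V/m

Take a coaxial cylindrical Gaussian surface of radius r = 0.657 m and length L (r > 0.2 m, full cross-section enclosed).
λ_enc = ρ·πR² = (3.16e-3)π(0.2)² = 3.971×10^-4 C/m.
Gauss's law: E·2πrL = λ_enc L/ε₀.
E = |λ_enc|/(2πε₀r) = (3.971×10^-4)/(2π·8.85×10^-12·0.657) = 1.09e7 N/C.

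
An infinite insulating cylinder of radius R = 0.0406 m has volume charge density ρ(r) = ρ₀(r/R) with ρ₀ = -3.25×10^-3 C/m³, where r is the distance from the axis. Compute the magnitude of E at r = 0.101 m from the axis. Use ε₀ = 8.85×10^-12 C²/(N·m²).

|E| ≈ 2.00×10^6 N/C

Choose a coaxial cylinder of radius r = 0.101 m (arbitrary length L) as the Gaussian surface (r > R, full charge per length enclosed).
λ_enc = 2π ∫₀^R ρ₀(r'/R)^1 r' dr' = 2πρ₀R²/3 = -1.122×10^-5 C/m.
By Gauss's law (flux through the curved wall only), E·2πrL = λ_enc L/ε₀.
E = |λ_enc|/(2πε₀r) = (1.122×10^-5)/(2π·8.85×10^-12·0.101) = 2.00×10^6 N/C.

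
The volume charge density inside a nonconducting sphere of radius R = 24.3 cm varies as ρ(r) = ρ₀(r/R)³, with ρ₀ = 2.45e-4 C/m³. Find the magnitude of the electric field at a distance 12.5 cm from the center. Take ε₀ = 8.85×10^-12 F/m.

Take a concentric spherical Gaussian surface of radius r = 12.5 cm (r < R).
Integrate the density: Q_enc = 4π ∫₀^r ρ₀(r'/R)^3 r'² dr' = 4πρ₀ r^6/(6·R³) = 1.364e-7 C.
Since E is radial and uniform over the Gaussian sphere, Φ = E·4πr² = Q_enc/ε₀.
E = |Q_enc|/(4πε₀r²) = (1.364e-7)/(4π·8.85×10^-12·(0.125)²) = 7.85×10^4 N/C.

E ≈ 7.85e4 N/C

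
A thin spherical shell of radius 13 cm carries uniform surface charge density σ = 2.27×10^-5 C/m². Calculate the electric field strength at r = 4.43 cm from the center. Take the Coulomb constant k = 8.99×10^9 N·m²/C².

Take a concentric spherical Gaussian surface of radius r = 4.43 cm (inside the shell, r < 13 cm).
No charge lies within this surface, so Q_enc = 0 and Gauss's law gives E·4πr² = 0 ⇒ E = 0.

E = 0 (no enclosed charge)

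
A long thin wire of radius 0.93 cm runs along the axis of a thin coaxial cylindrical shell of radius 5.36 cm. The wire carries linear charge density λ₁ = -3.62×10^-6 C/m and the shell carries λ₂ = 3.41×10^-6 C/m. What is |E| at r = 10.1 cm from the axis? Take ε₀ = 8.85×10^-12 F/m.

Choose a coaxial cylinder of radius r = 10.1 cm (arbitrary length L) as the Gaussian surface (r > 5.36 cm, enclosing both).
λ_enc = λ₁ + λ₂ = (-3.62×10^-6) + (3.41×10^-6) = -2.10e-7 C/m.
Gauss's law: E·2πrL = λ_enc L/ε₀.
E = |λ_enc|/(2πε₀r) = (2.10×10^-7)/(2π·8.85×10^-12·0.101) = 3.74×10^4 N/C.

|E| ≈ 3.74×10^4 N/C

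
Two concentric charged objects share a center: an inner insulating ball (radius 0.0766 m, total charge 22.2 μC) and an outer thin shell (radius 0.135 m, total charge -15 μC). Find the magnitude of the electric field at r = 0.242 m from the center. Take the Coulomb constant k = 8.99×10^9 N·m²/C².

By spherical symmetry E is radial; choose a Gaussian sphere of radius r = 0.242 m (r > 0.135 m, enclosing both).
Q_enc = (22.2 μC) + (-15 μC) = 7.20×10^-6 C.
Applying ∮E·dA = Q_enc/ε₀ with Φ = E(4πr²):
E = k|Q_enc|/r² = (8.99×10^9)(7.20e-6)/(0.242)² = 1.11×10^6 N/C.

|E| = 1.11e6 N/C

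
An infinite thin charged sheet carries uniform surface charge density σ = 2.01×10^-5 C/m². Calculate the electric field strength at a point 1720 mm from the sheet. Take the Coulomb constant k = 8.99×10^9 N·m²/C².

The symmetry is planar: E is normal to the sheet and the same magnitude on both sides. Take a pillbox straddling the sheet with end-cap area A.
Flux Φ = 2EA and Q_enc = σA, so 2EA = σA/ε₀ ⇒ E = |σ|/(2ε₀), independent of distance.
E = 2πk|σ| = 2π(8.99×10^9)(2.01×10^-5) = 1.14e6 N/C.

1.14×10^6 N/C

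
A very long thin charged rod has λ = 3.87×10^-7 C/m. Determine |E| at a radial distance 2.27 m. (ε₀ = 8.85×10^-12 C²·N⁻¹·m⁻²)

By cylindrical symmetry E is radial; use a coaxial Gaussian cylinder of radius 2.27 m and length L.
Q_enc = λL, so λ_enc = 3.87×10^-7 C/m.
By Gauss's law (flux through the curved wall only), E·2πrL = λ_enc L/ε₀.
E = |λ_enc|/(2πε₀r) = (3.87×10^-7)/(2π·8.85×10^-12·2.27) = 3.07e3 N/C.

|E| = 3.07×10^3 N/C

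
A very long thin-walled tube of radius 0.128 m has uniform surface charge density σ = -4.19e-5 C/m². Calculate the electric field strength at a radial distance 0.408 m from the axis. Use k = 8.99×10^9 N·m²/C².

E ≈ 1.49e6 N/C

Coaxial Gaussian cylinder, radius r = 0.408 m, length L (r > 0.128 m).
The whole shell is enclosed: λ_enc = σ·2πR = (-4.19×10^-5)·2π·(0.128) = -3.37e-5 C/m.
Gauss's law: E·2πrL = λ_enc L/ε₀.
E = 2k|λ_enc|/r = 2(8.99×10^9)(3.37×10^-5)/(0.408) = 1.49×10^6 N/C.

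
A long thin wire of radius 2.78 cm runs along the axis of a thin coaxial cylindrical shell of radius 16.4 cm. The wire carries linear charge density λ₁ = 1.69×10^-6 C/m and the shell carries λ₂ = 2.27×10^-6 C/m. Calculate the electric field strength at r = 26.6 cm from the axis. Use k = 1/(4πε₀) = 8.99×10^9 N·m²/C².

2.68×10^5 V/m

Coaxial Gaussian cylinder, radius r = 26.6 cm, length L (r > 16.4 cm, enclosing both).
λ_enc = λ₁ + λ₂ = (1.69×10^-6) + (2.27×10^-6) = 3.96×10^-6 C/m.
Gauss's law: E·2πrL = λ_enc L/ε₀.
E = 2k|λ_enc|/r = 2(8.99×10^9)(3.96×10^-6)/(0.266) = 2.68×10^5 N/C.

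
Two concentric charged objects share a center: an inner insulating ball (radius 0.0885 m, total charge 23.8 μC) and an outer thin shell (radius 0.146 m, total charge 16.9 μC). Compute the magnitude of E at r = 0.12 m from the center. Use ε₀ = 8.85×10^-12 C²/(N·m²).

1.49e7 N/C

Symmetry ⇒ E = E(r) r̂. Gaussian sphere of radius r = 0.12 m (between the bodies, 0.0885 m < r < 0.146 m).
The shell at 0.146 m lies outside the Gaussian surface, so Q_enc = 23.8 μC = 2.38e-5 C.
By Gauss's law, ∮E·dA = E·4πr² = Q_enc/ε₀.
E = |Q_enc|/(4πε₀r²) = (2.38×10^-5)/(4π·8.85×10^-12·(0.12)²) = 1.49e7 N/C.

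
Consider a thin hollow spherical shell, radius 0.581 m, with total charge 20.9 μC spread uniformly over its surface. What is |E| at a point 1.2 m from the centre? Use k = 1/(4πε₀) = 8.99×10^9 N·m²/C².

E ≈ 1.30×10^5 V/m

Symmetry ⇒ E = E(r) r̂. Gaussian sphere of radius r = 1.2 m (r > 0.581 m).
The entire shell is enclosed: Q_enc = 2.09×10^-5 C.
Applying ∮E·dA = Q_enc/ε₀ with Φ = E(4πr²):
E = k|Q_enc|/r² = (8.99×10^9)(2.09e-5)/(1.2)² = 1.30e5 N/C.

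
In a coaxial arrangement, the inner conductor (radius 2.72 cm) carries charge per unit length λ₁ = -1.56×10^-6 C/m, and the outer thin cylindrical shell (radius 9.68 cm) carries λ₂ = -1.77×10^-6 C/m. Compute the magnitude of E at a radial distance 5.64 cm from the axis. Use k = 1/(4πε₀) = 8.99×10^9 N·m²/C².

|E| = 4.97e5 N/C

Choose a coaxial cylinder of radius r = 5.64 cm (arbitrary length L) as the Gaussian surface (between the conductors, 2.72 cm < r < 9.68 cm).
Only the inner wire is enclosed; the outer shell contributes nothing inside itself. λ_enc = λ₁ = -1.56×10^-6 C/m.
Applying ∮E·dA = Q_enc/ε₀ with the end caps contributing no flux:
E = 2k|λ_enc|/r = 2(8.99×10^9)(1.56×10^-6)/(0.0564) = 4.97×10^5 N/C.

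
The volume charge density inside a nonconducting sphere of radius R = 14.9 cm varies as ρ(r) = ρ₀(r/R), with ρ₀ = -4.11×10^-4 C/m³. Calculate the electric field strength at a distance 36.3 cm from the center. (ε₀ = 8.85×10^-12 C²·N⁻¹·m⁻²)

Symmetry ⇒ E = E(r) r̂. Gaussian sphere of radius r = 36.3 cm (r > R, all charge enclosed).
Q_enc = 4π ∫₀^R ρ₀(r'/R)^1 r'² dr' = 4πρ₀R³/4 = -4.271×10^-6 C.
Since E is radial and uniform over the Gaussian sphere, Φ = E·4πr² = Q_enc/ε₀.
E = |Q_enc|/(4πε₀r²) = (4.271e-6)/(4π·8.85×10^-12·(0.363)²) = 2.91e5 N/C.

2.91×10^5 N/C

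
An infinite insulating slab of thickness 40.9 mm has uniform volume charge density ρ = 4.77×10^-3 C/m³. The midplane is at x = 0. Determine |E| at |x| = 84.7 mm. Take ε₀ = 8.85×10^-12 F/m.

|E| ≈ 1.10×10^7 N/C

The point |x| = 84.7 mm lies outside the slab (half-thickness 0.02045 m). A symmetric pillbox spanning the full slab encloses Q_enc = ρ·d·A.
Flux = 2EA ⇒ E = |ρ|d/(2ε₀), independent of distance outside.
E = (4.77×10^-3)(0.0409)/(2·8.85×10^-12) = 1.10×10^7 N/C.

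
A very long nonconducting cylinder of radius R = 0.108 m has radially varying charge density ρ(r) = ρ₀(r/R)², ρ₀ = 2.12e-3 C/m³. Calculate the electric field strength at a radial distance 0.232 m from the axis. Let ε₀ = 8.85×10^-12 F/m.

Choose a coaxial cylinder of radius r = 0.232 m (arbitrary length L) as the Gaussian surface (r > R, full charge per length enclosed).
λ_enc = 2π ∫₀^R ρ₀(r'/R)^2 r' dr' = 2πρ₀R²/4 = 3.884e-5 C/m.
By Gauss's law (flux through the curved wall only), E·2πrL = λ_enc L/ε₀.
E = |λ_enc|/(2πε₀r) = (3.884×10^-5)/(2π·8.85×10^-12·0.232) = 3.01×10^6 N/C.

|E| = 3.01×10^6 N/C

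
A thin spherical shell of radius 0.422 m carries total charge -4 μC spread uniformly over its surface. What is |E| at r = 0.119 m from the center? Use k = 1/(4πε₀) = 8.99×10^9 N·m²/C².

E = 0 (no enclosed charge)

Symmetry ⇒ E = E(r) r̂. Gaussian sphere of radius r = 0.119 m (inside the shell, r < 0.422 m).
No charge lies within this surface, so Q_enc = 0 and Gauss's law gives E·4πr² = 0 ⇒ E = 0.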